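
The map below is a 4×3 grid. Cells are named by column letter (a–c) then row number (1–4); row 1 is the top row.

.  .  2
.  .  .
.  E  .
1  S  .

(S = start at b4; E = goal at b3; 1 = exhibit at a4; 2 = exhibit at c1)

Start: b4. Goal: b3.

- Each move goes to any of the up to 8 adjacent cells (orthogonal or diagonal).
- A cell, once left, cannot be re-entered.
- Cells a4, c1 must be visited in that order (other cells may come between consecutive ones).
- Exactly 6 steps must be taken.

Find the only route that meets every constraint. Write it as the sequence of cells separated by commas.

The waypoints must appear in the order a4, c1, with no cell reused.
Route from b4: left to a4, up to a3, 2× up-right (reaching c1), down to c2, down-left to b3 — 6 moves in all.
Check: order respected (1 at step 1, 2 at step 4); 6 moves as required.

b4, a4, a3, b2, c1, c2, b3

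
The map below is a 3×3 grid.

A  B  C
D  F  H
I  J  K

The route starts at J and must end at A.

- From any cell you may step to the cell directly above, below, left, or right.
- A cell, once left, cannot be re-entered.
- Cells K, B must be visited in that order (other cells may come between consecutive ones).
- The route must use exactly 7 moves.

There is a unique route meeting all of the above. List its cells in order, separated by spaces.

J K H C B F D A

The waypoints must appear in the order K, B, with no cell reused.
Route from J: right 1 to K, up 2 to C, left 1 to B, down 1 to F, left 1 to D, up 1 to A — 7 moves in all.
Check: order respected (K at step 1, B at step 4); 7 moves as required.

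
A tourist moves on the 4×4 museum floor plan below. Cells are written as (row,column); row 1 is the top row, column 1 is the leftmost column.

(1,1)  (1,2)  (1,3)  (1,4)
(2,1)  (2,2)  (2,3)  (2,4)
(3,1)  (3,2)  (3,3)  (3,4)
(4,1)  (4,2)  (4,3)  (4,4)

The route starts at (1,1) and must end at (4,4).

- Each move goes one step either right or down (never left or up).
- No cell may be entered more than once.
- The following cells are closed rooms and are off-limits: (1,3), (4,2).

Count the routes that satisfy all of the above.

A right/down-only route from (1,1) to (4,4) makes exactly 3 down-moves and 3 right-moves in some order.
With no other constraints that would be C(6,3) = 20 routes.
Subtract routes through each blocked cell (inclusion–exclusion for overlaps): − through (1,3): 4 − through (4,2): 4 → 12.
That gives 12 routes.

12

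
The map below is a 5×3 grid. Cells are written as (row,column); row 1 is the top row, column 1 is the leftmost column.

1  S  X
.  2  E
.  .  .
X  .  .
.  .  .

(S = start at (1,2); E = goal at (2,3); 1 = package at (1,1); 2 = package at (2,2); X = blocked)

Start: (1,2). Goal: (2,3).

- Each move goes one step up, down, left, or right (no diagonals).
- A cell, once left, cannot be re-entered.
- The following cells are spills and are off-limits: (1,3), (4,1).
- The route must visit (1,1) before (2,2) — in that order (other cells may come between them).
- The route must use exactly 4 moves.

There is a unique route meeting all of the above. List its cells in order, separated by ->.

The waypoints must appear in the order (1,1), (2,2), with no cell reused.
Route from (1,2): left 1 to (1,1), down 1 to (2,1), right 2 to (2,3) — 4 moves in all.
Check: order respected (1 at step 1, 2 at step 3); 4 moves as required.

(1,2) -> (1,1) -> (2,1) -> (2,2) -> (2,3)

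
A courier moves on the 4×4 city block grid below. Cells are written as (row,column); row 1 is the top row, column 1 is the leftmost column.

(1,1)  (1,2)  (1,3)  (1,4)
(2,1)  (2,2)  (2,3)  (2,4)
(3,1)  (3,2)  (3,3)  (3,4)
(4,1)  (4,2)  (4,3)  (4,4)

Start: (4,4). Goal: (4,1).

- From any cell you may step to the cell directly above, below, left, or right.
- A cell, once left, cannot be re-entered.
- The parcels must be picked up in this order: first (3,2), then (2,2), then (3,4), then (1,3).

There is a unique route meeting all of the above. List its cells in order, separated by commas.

(4,4), (4,3), (4,2), (3,2), (2,2), (2,3), (3,3), (3,4), (2,4), (1,4), (1,3), (1,2), (1,1), (2,1), (3,1), (4,1)

The waypoints must appear in the order (3,2), (2,2), (3,4), (1,3), with no cell reused.
Route from (4,4): left 2 to (4,2), up 2 to (2,2), right 1 to (2,3), down 1 to (3,3), right 1 to (3,4), up 2 to (1,4), left 3 to (1,1), down 3 to (4,1) — 15 moves in all.
Check: order respected ((3,2) at step 3, (2,2) at step 4, (3,4) at step 7, (1,3) at step 10).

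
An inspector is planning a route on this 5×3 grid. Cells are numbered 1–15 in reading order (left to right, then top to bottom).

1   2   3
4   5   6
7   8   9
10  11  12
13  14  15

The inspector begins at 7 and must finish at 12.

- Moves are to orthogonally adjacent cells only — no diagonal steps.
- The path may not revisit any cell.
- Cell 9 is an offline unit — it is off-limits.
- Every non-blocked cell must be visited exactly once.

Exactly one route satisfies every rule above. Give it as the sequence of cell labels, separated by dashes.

Need to visit all 14 open cells exactly once, starting at 7 and ending at 12.
Cell 13 has only two open neighbours (10 and 14), so the path must pass straight through it: one of those is the cell it's entered from and the other is where it exits.
Route from 7: up 2 to 1, right 2 to 3, down 1 to 6, left 1 to 5, down 2 to 11, left 1 to 10, down 1 to 13, right 2 to 15, up 1 to 12 — 13 moves in all.
Check: all 14 open cells covered.

7 - 4 - 1 - 2 - 3 - 6 - 5 - 8 - 11 - 10 - 13 - 14 - 15 - 12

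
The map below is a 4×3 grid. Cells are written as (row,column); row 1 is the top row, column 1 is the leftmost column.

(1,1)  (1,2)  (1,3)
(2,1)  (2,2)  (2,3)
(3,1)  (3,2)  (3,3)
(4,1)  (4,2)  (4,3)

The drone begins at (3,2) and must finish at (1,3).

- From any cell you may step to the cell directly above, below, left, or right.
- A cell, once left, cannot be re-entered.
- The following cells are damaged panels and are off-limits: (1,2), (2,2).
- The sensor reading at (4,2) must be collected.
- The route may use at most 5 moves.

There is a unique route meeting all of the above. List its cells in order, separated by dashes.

The 5-move cap with required stops at (4,2) leaves no slack for detours.
Route from (3,2): down to (4,2), right to (4,3), 3× up (reaching (1,3)) — 5 moves in all.
Check: all required cells visited; 5 ≤ 5 moves.

(3,2) - (4,2) - (4,3) - (3,3) - (2,3) - (1,3)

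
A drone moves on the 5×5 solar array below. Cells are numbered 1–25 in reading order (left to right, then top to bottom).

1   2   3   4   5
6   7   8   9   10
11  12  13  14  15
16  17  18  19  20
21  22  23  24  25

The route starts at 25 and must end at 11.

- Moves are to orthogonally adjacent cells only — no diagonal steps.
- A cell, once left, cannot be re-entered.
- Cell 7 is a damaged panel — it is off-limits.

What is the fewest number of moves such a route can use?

The Manhattan distance from 25 to 11 is |5−3| + |5−1| = 6, so at least 6 moves are needed.
A route of 6 moves achieves this: 25 → 20 → 15 → 14 → 13 → 12 → 11.
Since 6 matches the lower bound, it is optimal.

6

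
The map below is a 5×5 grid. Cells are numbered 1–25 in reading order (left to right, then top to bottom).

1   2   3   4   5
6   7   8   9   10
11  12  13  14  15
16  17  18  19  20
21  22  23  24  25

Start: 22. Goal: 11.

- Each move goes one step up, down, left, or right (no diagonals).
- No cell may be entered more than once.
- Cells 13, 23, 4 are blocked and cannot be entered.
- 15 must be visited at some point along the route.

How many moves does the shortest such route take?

11

Any route passes through 15 somewhere between 22 and 11. Summing Manhattan distances along the two legs (22 → 15 → 11) gives a lower bound of 5 + 4 = 9 moves.
That bound ignores the blocked cells. Measuring each leg by the fewest moves that actually steer around them (22→15: 5; 15→11: 6) raises the lower bound to 11.
A route of 11 moves exists: 22 → 17 → 18 → 19 → 14 → 15 → 10 → 9 → 8 → 7 → 12 → 11.
Since 11 matches that lower bound, it is optimal.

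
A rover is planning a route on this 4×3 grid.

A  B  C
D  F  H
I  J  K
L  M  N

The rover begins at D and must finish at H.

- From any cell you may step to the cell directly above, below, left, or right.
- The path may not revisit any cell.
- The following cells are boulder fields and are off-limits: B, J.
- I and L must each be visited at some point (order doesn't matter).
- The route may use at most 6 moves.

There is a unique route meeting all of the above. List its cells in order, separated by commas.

The budget equals the shortest possible length, so every move has to be on a shortest route through the required cells.
Route from D: 2× down (reaching L), 2× right (reaching N), 2× up (reaching H) — 6 moves in all.
Check: all required cells visited; 6 ≤ 6 moves.

D, I, L, M, N, K, H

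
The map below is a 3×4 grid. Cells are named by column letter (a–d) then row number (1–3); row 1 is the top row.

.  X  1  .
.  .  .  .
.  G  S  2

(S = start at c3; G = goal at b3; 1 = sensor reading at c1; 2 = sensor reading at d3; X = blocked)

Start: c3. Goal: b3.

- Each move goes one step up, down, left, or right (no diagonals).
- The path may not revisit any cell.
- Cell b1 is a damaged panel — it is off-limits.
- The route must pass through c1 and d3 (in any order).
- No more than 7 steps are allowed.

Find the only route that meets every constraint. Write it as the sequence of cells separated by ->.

Any route must reach c1 and d3 and still end at b3 within 7 moves, so the order of the required stops is forced.
Route from c3: right to d3, 2× up (reaching d1), left to c1, down to c2, left to b2, down to b3 — 7 moves in all.
Check: all required cells visited; 7 ≤ 7 moves.

c3 -> d3 -> d2 -> d1 -> c1 -> c2 -> b2 -> b3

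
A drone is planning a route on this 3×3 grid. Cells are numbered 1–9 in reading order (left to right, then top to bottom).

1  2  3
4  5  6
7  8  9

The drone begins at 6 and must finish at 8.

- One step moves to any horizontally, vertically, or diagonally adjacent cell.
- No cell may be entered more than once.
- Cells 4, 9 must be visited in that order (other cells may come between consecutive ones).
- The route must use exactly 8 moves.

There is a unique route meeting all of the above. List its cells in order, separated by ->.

6 -> 3 -> 2 -> 1 -> 4 -> 7 -> 5 -> 9 -> 8

The waypoints must appear in the order 4, 9, with no cell reused.
Route from 6: up to 3, 2× left (reaching 1), 2× down (reaching 7), up-right to 5, down-right to 9, left to 8 — 8 moves in all.
Check: order respected (4 at step 4, 9 at step 7); 8 moves as required.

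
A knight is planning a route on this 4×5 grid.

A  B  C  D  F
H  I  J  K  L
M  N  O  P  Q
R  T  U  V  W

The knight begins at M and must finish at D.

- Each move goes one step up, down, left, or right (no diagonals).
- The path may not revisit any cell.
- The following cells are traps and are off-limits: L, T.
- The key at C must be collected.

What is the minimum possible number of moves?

5

Any route passes through C somewhere between M and D. Summing Manhattan distances along the two legs (M → C → D) gives a lower bound of 4 + 1 = 5 moves.
A route of 5 moves achieves this: M → H → A → B → C → D.
Since 5 matches the lower bound, it is optimal.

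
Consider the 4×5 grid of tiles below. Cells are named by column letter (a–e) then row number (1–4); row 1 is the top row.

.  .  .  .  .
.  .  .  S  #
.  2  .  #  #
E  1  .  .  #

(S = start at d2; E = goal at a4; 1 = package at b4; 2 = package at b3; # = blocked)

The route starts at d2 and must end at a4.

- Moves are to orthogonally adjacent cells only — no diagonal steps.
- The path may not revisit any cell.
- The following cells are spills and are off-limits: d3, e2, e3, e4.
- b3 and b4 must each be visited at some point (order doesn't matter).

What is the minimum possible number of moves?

Any route passes through b3 and b4 in some order between d2 and a4. Summing Manhattan distances along each leg and taking the cheapest ordering (d2 → b3 → b4 → a4) gives a lower bound of 3 + 1 + 1 = 5 moves.
A route of 5 moves achieves this: d2 → c2 → c3 → b3 → b4 → a4.
Since 5 matches the lower bound, it is optimal.

5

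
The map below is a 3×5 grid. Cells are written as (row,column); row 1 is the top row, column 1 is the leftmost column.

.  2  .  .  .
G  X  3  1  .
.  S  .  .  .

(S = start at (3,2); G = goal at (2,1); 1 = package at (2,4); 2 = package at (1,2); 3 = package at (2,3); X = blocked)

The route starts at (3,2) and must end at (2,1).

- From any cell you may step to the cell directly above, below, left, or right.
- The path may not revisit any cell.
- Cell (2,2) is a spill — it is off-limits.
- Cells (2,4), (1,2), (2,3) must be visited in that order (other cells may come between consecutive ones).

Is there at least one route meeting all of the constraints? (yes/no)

Ignoring the required order, 6 revisit-free routes from (3,2) to (2,1) pass through all of (2,4), (1,2), and (2,3); the waypoint orders that occur are (2,3) → (2,4) → (1,2) (3); (2,4) → (2,3) → (1,2) (3) — never (2,4) → (1,2) → (2,3).

no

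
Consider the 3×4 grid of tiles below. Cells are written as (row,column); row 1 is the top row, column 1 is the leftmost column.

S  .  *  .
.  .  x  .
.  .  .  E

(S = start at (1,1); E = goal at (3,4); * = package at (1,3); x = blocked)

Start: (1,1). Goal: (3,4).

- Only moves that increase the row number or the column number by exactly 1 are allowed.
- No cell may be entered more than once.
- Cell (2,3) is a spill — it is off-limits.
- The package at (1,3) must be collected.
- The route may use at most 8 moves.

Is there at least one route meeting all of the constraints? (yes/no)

yes

One route that works: (1,1) → (1,2) → (1,3) → (1,4) → (2,4) → (3,4).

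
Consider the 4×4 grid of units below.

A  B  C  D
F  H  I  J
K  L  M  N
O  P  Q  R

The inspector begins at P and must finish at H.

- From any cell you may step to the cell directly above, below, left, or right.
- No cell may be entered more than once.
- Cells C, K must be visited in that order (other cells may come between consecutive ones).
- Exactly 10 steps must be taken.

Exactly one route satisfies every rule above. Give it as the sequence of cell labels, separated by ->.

The waypoints must appear in the order C, K, with no cell reused.
Route from P: right 1 to Q, up 3 to C, left 2 to A, down 2 to K, right 1 to L, up 1 to H — 10 moves in all.
Check: order respected (C at step 4, K at step 8); 10 moves as required.

P -> Q -> M -> I -> C -> B -> A -> F -> K -> L -> H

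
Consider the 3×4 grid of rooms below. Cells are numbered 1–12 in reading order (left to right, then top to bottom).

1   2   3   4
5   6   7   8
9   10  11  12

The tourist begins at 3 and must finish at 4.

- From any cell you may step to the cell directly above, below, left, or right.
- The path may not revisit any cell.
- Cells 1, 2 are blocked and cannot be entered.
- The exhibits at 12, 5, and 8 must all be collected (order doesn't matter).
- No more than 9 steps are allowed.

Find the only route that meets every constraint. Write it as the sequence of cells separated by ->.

3 -> 7 -> 6 -> 5 -> 9 -> 10 -> 11 -> 12 -> 8 -> 4

The 9-move cap with required stops at 12, 5, 8 leaves no slack for detours.
Route from 3: down 1 to 7, left 2 to 5, down 1 to 9, right 3 to 12, up 2 to 4 — 9 moves in all.
Check: all required cells visited; 9 ≤ 9 moves.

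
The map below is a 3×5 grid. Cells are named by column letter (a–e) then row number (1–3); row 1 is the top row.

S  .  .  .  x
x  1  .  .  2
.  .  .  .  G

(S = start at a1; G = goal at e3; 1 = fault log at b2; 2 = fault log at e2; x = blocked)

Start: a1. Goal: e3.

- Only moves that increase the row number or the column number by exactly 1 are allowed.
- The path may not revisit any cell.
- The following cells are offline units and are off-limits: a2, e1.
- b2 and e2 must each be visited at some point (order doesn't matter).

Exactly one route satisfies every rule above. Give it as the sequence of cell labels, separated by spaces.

Moves only go right or down, so the column and row indices never decrease.
Route from a1: right 1 to b1, down 1 to b2, right 3 to e2, down 1 to e3 — 6 moves in all.
Check: all required cells visited.

a1 b1 b2 c2 d2 e2 e3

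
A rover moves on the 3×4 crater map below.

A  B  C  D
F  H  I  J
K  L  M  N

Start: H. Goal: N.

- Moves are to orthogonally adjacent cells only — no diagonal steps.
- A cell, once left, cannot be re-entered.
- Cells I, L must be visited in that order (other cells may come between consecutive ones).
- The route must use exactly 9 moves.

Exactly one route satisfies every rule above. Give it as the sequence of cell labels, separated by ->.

The waypoints must appear in the order I, L, with no cell reused.
Route from H: right 1 to I, up 1 to C, left 2 to A, down 2 to K, right 3 to N — 9 moves in all.
Check: order respected (I at step 1, L at step 7); 9 moves as required.

H -> I -> C -> B -> A -> F -> K -> L -> M -> N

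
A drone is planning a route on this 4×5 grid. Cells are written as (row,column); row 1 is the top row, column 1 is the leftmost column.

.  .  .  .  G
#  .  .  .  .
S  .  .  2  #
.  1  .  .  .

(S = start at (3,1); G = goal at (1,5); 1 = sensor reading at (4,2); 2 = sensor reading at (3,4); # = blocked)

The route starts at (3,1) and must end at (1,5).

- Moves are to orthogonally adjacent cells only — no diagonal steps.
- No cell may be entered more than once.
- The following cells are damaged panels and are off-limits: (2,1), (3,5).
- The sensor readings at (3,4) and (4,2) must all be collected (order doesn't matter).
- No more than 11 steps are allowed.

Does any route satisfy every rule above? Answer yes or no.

One route that works: (3,1) → (4,1) → (4,2) → (3,2) → (3,3) → (3,4) → (2,4) → (1,4) → (1,5).

yes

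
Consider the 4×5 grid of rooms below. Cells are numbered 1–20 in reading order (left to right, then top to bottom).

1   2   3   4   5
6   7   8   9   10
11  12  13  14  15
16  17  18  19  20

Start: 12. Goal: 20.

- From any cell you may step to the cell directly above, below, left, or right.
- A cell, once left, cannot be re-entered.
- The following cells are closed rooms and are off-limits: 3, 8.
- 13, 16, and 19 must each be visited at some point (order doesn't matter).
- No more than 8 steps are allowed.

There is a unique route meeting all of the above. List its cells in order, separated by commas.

The 8-move cap with required stops at 13, 16, 19 leaves no slack for detours.
Route from 12: left 1 to 11, down 1 to 16, right 2 to 18, up 1 to 13, right 1 to 14, down 1 to 19, right 1 to 20 — 8 moves in all.
Check: all required cells visited; 8 ≤ 8 moves.

12, 11, 16, 17, 18, 13, 14, 19, 20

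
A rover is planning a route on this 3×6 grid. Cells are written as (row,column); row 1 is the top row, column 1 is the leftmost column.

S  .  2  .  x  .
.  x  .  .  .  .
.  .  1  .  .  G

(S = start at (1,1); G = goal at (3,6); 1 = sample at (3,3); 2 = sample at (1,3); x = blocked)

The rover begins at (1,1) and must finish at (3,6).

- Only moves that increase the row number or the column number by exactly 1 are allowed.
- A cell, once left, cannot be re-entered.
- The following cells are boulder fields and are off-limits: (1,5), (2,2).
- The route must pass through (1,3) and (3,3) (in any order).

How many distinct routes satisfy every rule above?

1

A right/down-only route from (1,1) to (3,6) makes exactly 2 down-moves and 5 right-moves in some order.
With no other constraints that would be C(7,2) = 21 routes.
A monotone route can only reach the required cells in the order (1,3), (3,3), so split there and multiply the segment counts (each segment already excludes blocked cells): (1,1)→(1,3): 1; (1,3)→(3,3): 1; (3,3)→(3,6): 1; product = 1.
That gives 1 route.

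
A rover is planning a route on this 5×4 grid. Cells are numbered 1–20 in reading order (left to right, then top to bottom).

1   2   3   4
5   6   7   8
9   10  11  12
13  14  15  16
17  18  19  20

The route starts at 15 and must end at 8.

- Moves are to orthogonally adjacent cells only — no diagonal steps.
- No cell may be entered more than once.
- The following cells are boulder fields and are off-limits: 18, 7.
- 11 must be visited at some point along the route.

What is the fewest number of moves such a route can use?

3

Any route passes through 11 somewhere between 15 and 8. Summing Manhattan distances along the two legs (15 → 11 → 8) gives a lower bound of 1 + 2 = 3 moves.
A route of 3 moves achieves this: 15 → 11 → 12 → 8.
Since 3 matches the lower bound, it is optimal.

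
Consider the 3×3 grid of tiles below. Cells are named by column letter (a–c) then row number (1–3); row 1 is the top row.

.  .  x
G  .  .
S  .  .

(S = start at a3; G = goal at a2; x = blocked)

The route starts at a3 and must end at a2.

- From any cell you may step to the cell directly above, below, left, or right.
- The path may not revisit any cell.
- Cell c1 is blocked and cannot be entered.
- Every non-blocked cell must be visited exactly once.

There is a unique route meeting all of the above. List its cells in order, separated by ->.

a3 -> b3 -> c3 -> c2 -> b2 -> b1 -> a1 -> a2

Need to visit all 8 open cells exactly once, starting at a3 and ending at a2.
Route from a3: right 2 to c3, up 1 to c2, left 1 to b2, up 1 to b1, left 1 to a1, down 1 to a2 — 7 moves in all.
Check: all 8 open cells covered.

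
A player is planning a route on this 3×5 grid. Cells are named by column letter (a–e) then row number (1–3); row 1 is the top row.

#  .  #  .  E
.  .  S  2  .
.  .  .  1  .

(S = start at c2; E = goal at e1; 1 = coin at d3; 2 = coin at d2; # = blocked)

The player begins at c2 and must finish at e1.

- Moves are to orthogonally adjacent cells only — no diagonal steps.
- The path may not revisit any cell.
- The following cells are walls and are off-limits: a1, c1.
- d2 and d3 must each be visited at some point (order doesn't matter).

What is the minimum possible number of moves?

5

Any route passes through d2 and d3 in some order between c2 and e1. Summing Manhattan distances along each leg and taking the cheapest ordering (c2 → d3 → d2 → e1) gives a lower bound of 2 + 1 + 2 = 5 moves.
A route of 5 moves achieves this: c2 → c3 → d3 → d2 → d1 → e1.
Since 5 matches the lower bound, it is optimal.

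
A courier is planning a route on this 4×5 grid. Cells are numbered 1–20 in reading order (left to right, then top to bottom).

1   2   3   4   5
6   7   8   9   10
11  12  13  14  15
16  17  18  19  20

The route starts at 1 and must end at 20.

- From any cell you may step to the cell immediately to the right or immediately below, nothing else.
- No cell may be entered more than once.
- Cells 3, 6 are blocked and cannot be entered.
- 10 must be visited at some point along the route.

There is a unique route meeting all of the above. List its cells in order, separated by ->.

Moves only go right or down, so the column and row indices never decrease.
Route from 1: right 1 to 2, down 1 to 7, right 3 to 10, down 2 to 20 — 7 moves in all.
Check: all required cells visited.

1 -> 2 -> 7 -> 8 -> 9 -> 10 -> 15 -> 20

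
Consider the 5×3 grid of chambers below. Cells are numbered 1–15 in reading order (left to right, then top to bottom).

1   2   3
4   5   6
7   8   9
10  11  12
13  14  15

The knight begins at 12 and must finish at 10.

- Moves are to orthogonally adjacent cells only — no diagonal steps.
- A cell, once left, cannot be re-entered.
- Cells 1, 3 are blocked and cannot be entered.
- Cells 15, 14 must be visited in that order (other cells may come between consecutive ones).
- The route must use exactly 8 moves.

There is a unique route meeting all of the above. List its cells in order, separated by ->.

12 -> 15 -> 14 -> 11 -> 8 -> 5 -> 4 -> 7 -> 10

The waypoints must appear in the order 15, 14, with no cell reused.
Route from 12: down 1 to 15, left 1 to 14, up 3 to 5, left 1 to 4, down 2 to 10 — 8 moves in all.
Check: order respected (15 at step 1, 14 at step 2); 8 moves as required.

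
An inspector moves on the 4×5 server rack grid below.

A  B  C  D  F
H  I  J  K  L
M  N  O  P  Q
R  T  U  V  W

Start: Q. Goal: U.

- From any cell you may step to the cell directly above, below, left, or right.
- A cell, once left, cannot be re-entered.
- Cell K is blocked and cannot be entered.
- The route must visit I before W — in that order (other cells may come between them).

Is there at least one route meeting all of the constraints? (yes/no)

Ignoring the required order, 15 revisit-free routes from Q to U pass through all of I and W; the waypoint orders that occur are W → I (15) — never I → W.

no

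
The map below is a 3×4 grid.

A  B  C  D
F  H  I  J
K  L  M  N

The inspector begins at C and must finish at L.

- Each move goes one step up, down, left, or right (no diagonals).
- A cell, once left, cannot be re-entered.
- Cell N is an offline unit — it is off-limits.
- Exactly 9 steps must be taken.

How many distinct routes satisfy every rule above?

Need simple routes of exactly 9 moves from C to L (Manhattan distance 3, so 3 moves are spent on a detour and 3 undoing it).
Enumerating: C D J I H B A F K L.
That gives 1 route.

1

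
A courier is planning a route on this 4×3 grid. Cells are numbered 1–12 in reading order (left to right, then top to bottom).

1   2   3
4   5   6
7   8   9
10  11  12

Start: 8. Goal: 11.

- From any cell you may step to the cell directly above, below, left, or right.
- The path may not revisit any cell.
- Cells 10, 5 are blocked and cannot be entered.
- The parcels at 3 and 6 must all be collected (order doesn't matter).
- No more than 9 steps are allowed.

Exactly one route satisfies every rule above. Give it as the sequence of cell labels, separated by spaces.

Any route must reach 3 and 6 and still end at 11 within 9 moves, so the order of the required stops is forced.
Route from 8: left to 7, 2× up (reaching 1), 2× right (reaching 3), 3× down (reaching 12), left to 11 — 9 moves in all.
Check: all required cells visited; 9 ≤ 9 moves.

8 7 4 1 2 3 6 9 12 11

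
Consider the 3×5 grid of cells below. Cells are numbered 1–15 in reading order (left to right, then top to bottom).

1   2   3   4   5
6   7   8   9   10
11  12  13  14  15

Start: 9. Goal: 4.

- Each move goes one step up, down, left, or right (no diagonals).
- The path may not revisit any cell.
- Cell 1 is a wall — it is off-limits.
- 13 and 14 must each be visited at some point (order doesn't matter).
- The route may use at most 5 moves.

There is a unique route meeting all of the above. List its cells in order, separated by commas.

9, 14, 13, 8, 3, 4

Any route must reach 13 and 14 and still end at 4 within 5 moves, so the order of the required stops is forced.
Route from 9: down to 14, left to 13, 2× up (reaching 3), right to 4 — 5 moves in all.
Check: all required cells visited; 5 ≤ 5 moves.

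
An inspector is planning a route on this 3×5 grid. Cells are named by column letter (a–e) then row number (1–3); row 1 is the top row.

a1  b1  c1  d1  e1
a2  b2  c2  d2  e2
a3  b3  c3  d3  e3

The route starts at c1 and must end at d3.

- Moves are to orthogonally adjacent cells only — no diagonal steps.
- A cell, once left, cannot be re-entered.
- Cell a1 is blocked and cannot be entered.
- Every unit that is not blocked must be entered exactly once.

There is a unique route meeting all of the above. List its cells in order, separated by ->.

c1 -> b1 -> b2 -> a2 -> a3 -> b3 -> c3 -> c2 -> d2 -> d1 -> e1 -> e2 -> e3 -> d3

Need to visit all 14 open cells exactly once, starting at c1 and ending at d3.
Cell b1 has only two open neighbours (b2 and c1), so the path must pass straight through it: one of those is the cell it's entered from and the other is where it exits.
Route from c1: left to b1, down to b2, left to a2, down to a3, 2× right (reaching c3), up to c2, right to d2, up to d1, right to e1, 2× down (reaching e3), left to d3 — 13 moves in all.
Check: all 14 open cells covered.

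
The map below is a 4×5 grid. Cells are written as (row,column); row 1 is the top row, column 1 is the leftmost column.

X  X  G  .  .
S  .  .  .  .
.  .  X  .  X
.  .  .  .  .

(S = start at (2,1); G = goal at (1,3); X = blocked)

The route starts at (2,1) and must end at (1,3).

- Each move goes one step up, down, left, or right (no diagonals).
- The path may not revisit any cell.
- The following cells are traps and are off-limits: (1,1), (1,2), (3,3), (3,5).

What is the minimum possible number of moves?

The Manhattan distance from (2,1) to (1,3) is |2−1| + |1−3| = 3, so at least 3 moves are needed.
A route of 3 moves achieves this: (2,1) → (2,2) → (2,3) → (1,3).
Since 3 matches the lower bound, it is optimal.

3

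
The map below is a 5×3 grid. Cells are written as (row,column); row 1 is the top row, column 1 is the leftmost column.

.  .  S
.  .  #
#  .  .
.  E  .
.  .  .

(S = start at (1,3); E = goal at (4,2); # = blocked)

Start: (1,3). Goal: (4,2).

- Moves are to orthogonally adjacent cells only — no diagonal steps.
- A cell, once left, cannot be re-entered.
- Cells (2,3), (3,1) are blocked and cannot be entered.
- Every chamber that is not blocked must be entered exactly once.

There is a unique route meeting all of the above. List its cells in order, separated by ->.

(1,3) -> (1,2) -> (1,1) -> (2,1) -> (2,2) -> (3,2) -> (3,3) -> (4,3) -> (5,3) -> (5,2) -> (5,1) -> (4,1) -> (4,2)

Need to visit all 13 open cells exactly once, starting at (1,3) and ending at (4,2).
Route from (1,3): 2× left (reaching (1,1)), down to (2,1), right to (2,2), down to (3,2), right to (3,3), 2× down (reaching (5,3)), 2× left (reaching (5,1)), up to (4,1), right to (4,2) — 12 moves in all.
Check: all 13 open cells covered.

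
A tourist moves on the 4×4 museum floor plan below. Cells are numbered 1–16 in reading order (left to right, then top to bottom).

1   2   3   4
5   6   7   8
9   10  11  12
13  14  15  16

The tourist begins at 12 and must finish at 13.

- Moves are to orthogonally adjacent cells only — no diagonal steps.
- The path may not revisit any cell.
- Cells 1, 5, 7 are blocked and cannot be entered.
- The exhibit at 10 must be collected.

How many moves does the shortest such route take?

Any route passes through 10 somewhere between 12 and 13. Summing Manhattan distances along the two legs (12 → 10 → 13) gives a lower bound of 2 + 2 = 4 moves.
A route of 4 moves achieves this: 12 → 11 → 10 → 14 → 13.
Since 4 matches the lower bound, it is optimal.

4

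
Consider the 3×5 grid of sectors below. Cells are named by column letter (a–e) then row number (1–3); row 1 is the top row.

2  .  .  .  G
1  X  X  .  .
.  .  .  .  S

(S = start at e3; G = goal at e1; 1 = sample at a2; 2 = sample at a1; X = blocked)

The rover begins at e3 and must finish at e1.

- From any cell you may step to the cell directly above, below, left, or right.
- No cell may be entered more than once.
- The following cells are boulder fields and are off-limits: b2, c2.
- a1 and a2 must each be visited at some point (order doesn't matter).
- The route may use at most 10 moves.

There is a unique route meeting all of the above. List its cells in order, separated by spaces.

The 10-move cap with required stops at a1, a2 leaves no slack for detours.
Route from e3: left 4 to a3, up 2 to a1, right 4 to e1 — 10 moves in all.
Check: all required cells visited; 10 ≤ 10 moves.

e3 d3 c3 b3 a3 a2 a1 b1 c1 d1 e1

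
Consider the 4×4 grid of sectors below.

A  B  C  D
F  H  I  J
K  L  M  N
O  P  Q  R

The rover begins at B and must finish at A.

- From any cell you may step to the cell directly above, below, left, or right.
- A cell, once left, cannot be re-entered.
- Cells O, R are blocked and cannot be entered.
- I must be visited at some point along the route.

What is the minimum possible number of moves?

5

Any route passes through I somewhere between B and A. Summing Manhattan distances along the two legs (B → I → A) gives a lower bound of 2 + 3 = 5 moves.
A route of 5 moves achieves this: B → C → I → H → F → A.
Since 5 matches the lower bound, it is optimal.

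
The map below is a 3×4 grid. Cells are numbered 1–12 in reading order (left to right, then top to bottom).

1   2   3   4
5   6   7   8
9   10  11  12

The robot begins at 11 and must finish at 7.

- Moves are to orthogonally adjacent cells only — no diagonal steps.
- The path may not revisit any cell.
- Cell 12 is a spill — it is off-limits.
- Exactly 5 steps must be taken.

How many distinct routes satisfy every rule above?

Need simple routes of exactly 5 moves from 11 to 7 (Manhattan distance 1, so 2 moves are spent on a detour and 2 undoing it).
Enumerating: 11 10 6 2 3 7 | 11 10 9 5 6 7.
That gives 2 routes.

2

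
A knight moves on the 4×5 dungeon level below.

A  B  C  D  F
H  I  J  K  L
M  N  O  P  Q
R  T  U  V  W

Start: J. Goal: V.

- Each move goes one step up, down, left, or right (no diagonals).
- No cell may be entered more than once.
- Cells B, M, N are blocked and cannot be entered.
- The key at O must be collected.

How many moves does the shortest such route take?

Any route passes through O somewhere between J and V. Summing Manhattan distances along the two legs (J → O → V) gives a lower bound of 1 + 2 = 3 moves.
A route of 3 moves achieves this: J → O → U → V.
Since 3 matches the lower bound, it is optimal.

3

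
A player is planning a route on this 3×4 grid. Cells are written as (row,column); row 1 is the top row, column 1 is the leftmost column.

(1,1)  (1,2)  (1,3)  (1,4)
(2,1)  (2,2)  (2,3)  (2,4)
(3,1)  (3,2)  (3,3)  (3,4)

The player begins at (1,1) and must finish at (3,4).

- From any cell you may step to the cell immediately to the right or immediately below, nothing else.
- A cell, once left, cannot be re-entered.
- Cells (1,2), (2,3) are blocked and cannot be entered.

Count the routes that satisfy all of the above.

A right/down-only route from (1,1) to (3,4) makes exactly 2 down-moves and 3 right-moves in some order.
With no other constraints that would be C(5,2) = 10 routes.
Subtract routes through each blocked cell (inclusion–exclusion for overlaps): − through (1,2): 6 − through (2,3): 6 + through (1,2)&(2,3): 4 → 2.
That gives 2 routes.

2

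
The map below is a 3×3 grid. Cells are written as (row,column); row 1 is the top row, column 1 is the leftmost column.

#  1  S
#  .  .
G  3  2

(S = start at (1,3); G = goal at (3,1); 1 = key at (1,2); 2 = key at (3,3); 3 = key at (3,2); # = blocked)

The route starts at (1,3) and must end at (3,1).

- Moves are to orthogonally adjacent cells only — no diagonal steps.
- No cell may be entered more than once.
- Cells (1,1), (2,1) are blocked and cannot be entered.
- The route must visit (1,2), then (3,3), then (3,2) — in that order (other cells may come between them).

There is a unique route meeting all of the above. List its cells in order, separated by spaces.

(1,3) (1,2) (2,2) (2,3) (3,3) (3,2) (3,1)

The waypoints must appear in the order (1,2), (3,3), (3,2), with no cell reused.
Route from (1,3): left 1 to (1,2), down 1 to (2,2), right 1 to (2,3), down 1 to (3,3), left 2 to (3,1) — 6 moves in all.
Check: order respected (1 at step 1, 2 at step 4, 3 at step 5).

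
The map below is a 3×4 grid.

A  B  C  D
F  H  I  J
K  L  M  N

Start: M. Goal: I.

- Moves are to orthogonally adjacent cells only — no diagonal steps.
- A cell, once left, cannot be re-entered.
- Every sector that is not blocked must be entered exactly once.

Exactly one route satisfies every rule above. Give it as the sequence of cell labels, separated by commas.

Need to visit all 12 open cells exactly once, starting at M and ending at I.
Cell D has only two open neighbours (J and C), so the path must pass straight through it: one of those is the cell it's entered from and the other is where it exits.
Route from M: right to N, 2× up (reaching D), 3× left (reaching A), 2× down (reaching K), right to L, up to H, right to I — 11 moves in all.
Check: all 12 open cells covered.

M, N, J, D, C, B, A, F, K, L, H, I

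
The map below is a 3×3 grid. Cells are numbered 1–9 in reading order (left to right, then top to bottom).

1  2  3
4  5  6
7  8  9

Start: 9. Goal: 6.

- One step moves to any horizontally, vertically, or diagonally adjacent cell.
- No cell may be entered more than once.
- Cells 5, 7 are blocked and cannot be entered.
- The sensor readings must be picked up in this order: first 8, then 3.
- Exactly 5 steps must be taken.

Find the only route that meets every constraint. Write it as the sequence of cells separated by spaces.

9 8 4 2 3 6

The waypoints must appear in the order 8, 3, with no cell reused.
Route from 9: left to 8, up-left to 4, up-right to 2, right to 3, down to 6 — 5 moves in all.
Check: order respected (8 at step 1, 3 at step 4); 5 moves as required.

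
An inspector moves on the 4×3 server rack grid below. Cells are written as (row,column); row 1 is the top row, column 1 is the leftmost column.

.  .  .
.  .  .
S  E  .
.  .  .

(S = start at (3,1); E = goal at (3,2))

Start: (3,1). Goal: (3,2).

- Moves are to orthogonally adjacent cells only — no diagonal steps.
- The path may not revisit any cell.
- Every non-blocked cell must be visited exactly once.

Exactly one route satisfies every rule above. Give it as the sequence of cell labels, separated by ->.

Need to visit all 12 open cells exactly once, starting at (3,1) and ending at (3,2).
Cell (1,3) has only two open neighbours ((2,3) and (1,2)), so the path must pass straight through it: one of those is the cell it's entered from and the other is where it exits.
Route from (3,1): down 1 to (4,1), right 2 to (4,3), up 3 to (1,3), left 2 to (1,1), down 1 to (2,1), right 1 to (2,2), down 1 to (3,2) — 11 moves in all.
Check: all 12 open cells covered.

(3,1) -> (4,1) -> (4,2) -> (4,3) -> (3,3) -> (2,3) -> (1,3) -> (1,2) -> (1,1) -> (2,1) -> (2,2) -> (3,2)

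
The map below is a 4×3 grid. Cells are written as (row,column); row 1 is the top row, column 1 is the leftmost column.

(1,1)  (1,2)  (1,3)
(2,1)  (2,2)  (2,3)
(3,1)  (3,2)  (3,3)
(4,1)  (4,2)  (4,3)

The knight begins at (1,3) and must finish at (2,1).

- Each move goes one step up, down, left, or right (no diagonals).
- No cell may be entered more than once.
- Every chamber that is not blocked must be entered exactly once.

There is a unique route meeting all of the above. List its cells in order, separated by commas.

Need to visit all 12 open cells exactly once, starting at (1,3) and ending at (2,1).
Route from (1,3): down 3 to (4,3), left 2 to (4,1), up 1 to (3,1), right 1 to (3,2), up 2 to (1,2), left 1 to (1,1), down 1 to (2,1) — 11 moves in all.
Check: all 12 open cells covered.

(1,3), (2,3), (3,3), (4,3), (4,2), (4,1), (3,1), (3,2), (2,2), (1,2), (1,1), (2,1)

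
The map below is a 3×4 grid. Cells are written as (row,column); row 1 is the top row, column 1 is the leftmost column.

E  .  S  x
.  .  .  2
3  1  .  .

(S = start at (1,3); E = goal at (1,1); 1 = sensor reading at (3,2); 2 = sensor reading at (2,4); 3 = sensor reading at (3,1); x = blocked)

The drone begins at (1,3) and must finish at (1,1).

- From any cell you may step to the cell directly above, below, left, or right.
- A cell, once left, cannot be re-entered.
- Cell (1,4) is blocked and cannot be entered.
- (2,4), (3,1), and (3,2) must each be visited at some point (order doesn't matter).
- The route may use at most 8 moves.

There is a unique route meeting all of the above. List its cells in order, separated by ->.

(1,3) -> (2,3) -> (2,4) -> (3,4) -> (3,3) -> (3,2) -> (3,1) -> (2,1) -> (1,1)

Any route must reach (2,4), (3,1), and (3,2) and still end at (1,1) within 8 moves, so the order of the required stops is forced.
Route from (1,3): down to (2,3), right to (2,4), down to (3,4), 3× left (reaching (3,1)), 2× up (reaching (1,1)) — 8 moves in all.
Check: all required cells visited; 8 ≤ 8 moves.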